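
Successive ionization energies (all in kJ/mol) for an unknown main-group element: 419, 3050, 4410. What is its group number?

Look for the largest jump between consecutive ionization energies: IE2/IE1 ≈ 7.3, far larger than any earlier ratio.
That jump marks the point where a core electron is being removed. So the atom has 1 valence electron.
A main-group element with 1 valence electron is in group 1.

Group 1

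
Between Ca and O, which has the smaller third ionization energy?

Ca

The third ionization energy removes an electron from the +2 ion. For each element: Ca²⁺ is the bare [Ar] core; O²⁺ still has 4 valence electrons.
Usually core removal costs more than valence removal, but here the competition is close: a tightly held n=2 valence electron can cost more to remove than an n=3 core electron, so the actual values have to decide it.
Approximate IE_3 values (kJ/mol): Ca 4912, O 5300.
Putting it together, IE_3: Ca < O.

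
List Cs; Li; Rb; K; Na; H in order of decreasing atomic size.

Cs > Rb > K > Na > Li > H

H is in period 1, group 1; Li is in period 2, group 1; Na is in period 3, group 1; K is in period 4, group 1; Rb is in period 5, group 1; Cs is in period 6, group 1.
Atomic radius shrinks across a period as nuclear charge pulls the same shell inward, and grows down a group as new shells are added.
All are in group 1, so atomic radius increases down the group.
So from largest to smallest: Cs > Rb > K > Na > Li > H.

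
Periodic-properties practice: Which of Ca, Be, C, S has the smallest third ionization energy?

After 2 electrons have been removed, what remains? Ca²⁺ is the bare [Ar] core; Be²⁺ is the bare [He] core; C²⁺ still has 2 valence electrons; S²⁺ still has 4 valence electrons.
Core electrons are held far more tightly than valence electrons, so Ca and Be top the IE_3 order.
Valence configurations: C²⁺ [He]2s², S²⁺ [Ne]3s²3p².
Approximate IE_3 values (kJ/mol): Ca 4912, Be 14849, C 4620, S 3357.
Hence IE_3: S < C < Ca < Be.

S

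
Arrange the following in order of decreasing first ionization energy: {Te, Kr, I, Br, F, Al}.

F > Kr > Br > I > Te > Al

IE₁ increases left→right with effective nuclear charge and decreases top→bottom as the valence shell moves farther out.
Neither a single period nor a single group — weigh both effects.
Te > Al: period and group pull opposite ways; the across-period shift dominates (869 vs 578 kJ/mol).
I > Te: both are in period 5; the period trend gives I the larger value.
Br > I: they share group 17; the group trend gives Br the larger value.
Kr > Br: both are in period 4; the period trend gives Kr the larger value.
F > Kr: the two effects oppose for this pair; the down-group effect wins (1681 vs 1351 kJ/mol).
For reference (kJ/mol): F 1681, Al 578, Br 1140, Kr 1351, Te 869, I 1008.
So from highest to lowest: F > Kr > Br > I > Te > Al.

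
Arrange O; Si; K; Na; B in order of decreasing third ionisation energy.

Consider each +2 ion: O²⁺ still has 4 valence electrons; Si²⁺ still has 2 valence electrons; K²⁺ is already 1 electron into the core; Na²⁺ is already 1 electron into the core; B²⁺ still has 1 valence electron.
Usually core removal costs more than valence removal, but here the competition is close: a tightly held n=2 valence electron can cost more to remove than an n=3 core electron, so the actual values have to decide it.
Valence configurations: O²⁺ [He]2s²2p², Si²⁺ [Ne]3s², B²⁺ [He]2s¹.
Approximate IE_3 values (kJ/mol): O 5300, Si 3232, K 4420, Na 6910, B 3660.
Overall IE_3 order: Si < B < K < O < Na.

Na > O > K > B > Si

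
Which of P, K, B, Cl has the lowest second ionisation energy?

P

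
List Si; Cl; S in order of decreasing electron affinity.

Atoms with high Z_eff and room in the valence shell (especially the halogens) have the most exothermic electron affinities.
All lie in period 3, so electron affinity increases left to right.
So from highest to lowest: Cl > S > Si.

Cl > S > Si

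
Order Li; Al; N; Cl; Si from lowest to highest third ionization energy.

Al < Si < Cl < N < Li

The third ionization energy removes an electron from the +2 ion. For each element: Li²⁺ is already 1 electron into the core; Al²⁺ still has 1 valence electron; N²⁺ still has 3 valence electrons; Cl²⁺ still has 5 valence electrons; Si²⁺ still has 2 valence electrons.
Breaking into a closed-shell core is much more expensive than removing a leftover valence electron — Li has the largest IE_3 here.
Valence configurations: Al²⁺ [Ne]3s¹, N²⁺ [He]2s²2p¹, Cl²⁺ [Ne]3s²3p³, Si²⁺ [Ne]3s².
Tabulated IE_3 (kJ/mol): Li 11815, Al 2745, N 4578, Cl 3822, Si 3232.
Overall IE_3 order: Al < Si < Cl < N < Li.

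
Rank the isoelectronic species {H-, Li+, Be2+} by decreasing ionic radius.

H- > Li+ > Be2+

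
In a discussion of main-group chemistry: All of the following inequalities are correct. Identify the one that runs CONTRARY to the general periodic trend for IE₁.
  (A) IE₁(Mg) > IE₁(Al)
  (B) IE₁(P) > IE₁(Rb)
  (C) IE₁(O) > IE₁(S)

(A)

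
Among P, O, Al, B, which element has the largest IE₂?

O

IE_2 is the cost of taking one more electron from the +1 cation: P⁺ still has 4 valence electrons; O⁺ still has 5 valence electrons; Al⁺ still has 2 valence electrons; B⁺ still has 2 valence electrons.
All are still removing valence electrons, so compare the +1 ions as you would atoms: IE_2 generally rises across a period (higher Z_eff) and falls down a group (larger shell), subject to the usual subshell exceptions.
Valence configurations: P⁺ [Ne]3s²3p², O⁺ [He]2s²2p³, Al⁺ [Ne]3s², B⁺ [He]2s².
The numbers (kJ/mol): P 1907, O 3388, Al 1817, B 2427.
Putting it together, IE_2: Al < P < B < O.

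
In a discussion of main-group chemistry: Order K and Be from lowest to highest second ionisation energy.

The second ionization energy removes an electron from the +1 ion. For each element: K⁺ is the bare [Ar] core; Be⁺ still has 1 valence electron.
Pulling an electron out of a noble-gas core costs far more than removing a remaining valence electron, so K sits at the high end of IE_2.
Tabulated IE_2 (kJ/mol): K 3052, Be 1757.
So the second ionization energies run Be < K.

Be < K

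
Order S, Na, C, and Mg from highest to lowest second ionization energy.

Na > C > S > Mg

After 1 electron has been removed, what remains? S⁺ still has 5 valence electrons; Na⁺ is the bare [Ne] core; C⁺ still has 3 valence electrons; Mg⁺ still has 1 valence electron.
Pulling an electron out of a noble-gas core costs far more than removing a remaining valence electron, so Na sits at the high end of IE_2.
Valence configurations: S⁺ [Ne]3s²3p³, C⁺ [He]2s²2p¹, Mg⁺ [Ne]3s¹.
Approximate IE_2 values (kJ/mol): S 2252, Na 4562, C 2353, Mg 1451.
So the second ionization energies run Mg < S < C < Na.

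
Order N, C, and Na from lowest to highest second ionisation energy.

The second ionization energy removes an electron from the +1 ion. For each element: N⁺ still has 4 valence electrons; C⁺ still has 3 valence electrons; Na⁺ is the bare [Ne] core.
Breaking into a closed-shell core is much more expensive than removing a leftover valence electron — Na has the largest IE_2 here.
Valence configurations: N⁺ [He]2s²2p², C⁺ [He]2s²2p¹.
Tabulated IE_2 (kJ/mol): N 2856, C 2353, Na 4562.
Hence IE_2: C < N < Na.

C < N < Na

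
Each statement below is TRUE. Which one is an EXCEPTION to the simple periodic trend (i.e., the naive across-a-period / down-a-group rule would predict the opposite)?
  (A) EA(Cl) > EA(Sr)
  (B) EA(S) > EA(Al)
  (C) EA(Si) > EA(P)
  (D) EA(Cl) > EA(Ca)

The general trend: electron affinity increases across a period and decreases down a group.
(A) Cl (period 3, group 17) vs Sr (period 5, group 2): the stated order agrees with the simple trend.
(B) S (period 3, group 16) vs Al (period 3, group 13): the stated order agrees with the simple trend.
(C) Si (period 3, group 14) vs P (period 3, group 15): the stated order contradicts the simple trend.
(D) Cl (period 3, group 17) vs Ca (period 4, group 2): the stated order agrees with the simple trend.
The exception is (C): adding an electron to P's half-filled 3p³ is unfavourable, so Si (3p²) has the more exothermic EA.

(C)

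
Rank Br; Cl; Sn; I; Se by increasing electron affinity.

EA tends to increase across a period and decrease down a group, though the pattern is less regular than for IE or radius.
Here both period and group differ, so the two effects have to be weighed against each other.
Se > Sn: both effects reinforce here, so Se is clearly the higher of the two.
I > Se: the two effects oppose for this pair; the across-period effect wins (295 vs 195 kJ/mol).
Br > I: they share group 17; the group trend gives Br the larger value.
Cl > Br: Cl sits above Br in group 17, so the down-group effect alone puts Cl higher.
Tabulated electron affinity (kJ/mol): Cl 349, Se 195, Br 325, Sn 107, I 295.
So from lowest to highest: Sn < Se < I < Br < Cl.

Sn, Se, I, Br, Cl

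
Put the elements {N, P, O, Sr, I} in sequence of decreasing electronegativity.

N is in period 2, group 15; O is in period 2, group 16; P is in period 3, group 15; Sr is in period 5, group 2; I is in period 5, group 17.
Electronegativity increases across a period and decreases down a group, tracking effective nuclear charge and atomic size.
Here both period and group differ, so the two effects have to be weighed against each other.
P > Sr: both effects reinforce here, so P is clearly the higher of the two.
I > P: the two effects oppose for this pair; the across-period effect wins (2.66 vs 2.19).
N > I: period and group pull opposite ways; the down-group shift dominates (3.04 vs 2.66).
O > N: both are in period 2; the period trend gives O the larger value.
Approximate values (Pauling): N 3.04, O 3.44, P 2.19, Sr 0.95, I 2.66.
So from highest to lowest: O > N > I > P > Sr.

O > N > I > P > Sr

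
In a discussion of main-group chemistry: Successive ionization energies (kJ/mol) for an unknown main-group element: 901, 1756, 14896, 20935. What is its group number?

Group 2

Look for the largest jump between consecutive ionization energies: IE3/IE2 ≈ 8.5, far larger than any earlier ratio.
That jump marks the point where a core electron is being removed. So the atom has 2 valence electrons.
A main-group element with 2 valence electrons is in group 2.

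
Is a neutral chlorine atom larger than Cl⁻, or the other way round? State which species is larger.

Forming Cl⁻ adds 1 electron to Cl. More electron–electron repulsion in the same shell, with unchanged nuclear charge, lets the cloud expand.
An anion is larger than its parent atom: Cl⁻ > Cl.

Cl⁻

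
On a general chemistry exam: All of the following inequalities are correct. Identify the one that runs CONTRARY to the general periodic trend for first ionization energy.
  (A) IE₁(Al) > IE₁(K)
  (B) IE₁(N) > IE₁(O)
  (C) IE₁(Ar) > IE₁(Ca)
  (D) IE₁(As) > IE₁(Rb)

The general trend: first ionization energy increases across a period and decreases down a group.
(A) Al (period 3, group 13) vs K (period 4, group 1): the stated order agrees with the simple trend.
(B) N (period 2, group 15) vs O (period 2, group 16): the stated order contradicts the simple trend.
(C) Ar (period 3, group 18) vs Ca (period 4, group 2): the stated order agrees with the simple trend.
(D) As (period 4, group 15) vs Rb (period 5, group 1): the stated order agrees with the simple trend.
The exception is (B): pairing an electron in O's 2p⁴ costs repulsion energy, so O ionizes more easily than half-filled N (2p³).

(B)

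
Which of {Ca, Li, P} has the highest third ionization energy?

Li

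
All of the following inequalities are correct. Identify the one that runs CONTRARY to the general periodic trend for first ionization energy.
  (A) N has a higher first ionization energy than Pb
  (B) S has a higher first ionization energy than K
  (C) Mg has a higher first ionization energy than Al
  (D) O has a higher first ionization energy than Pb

(C)

The general trend: first ionization energy increases across a period and decreases down a group.
(A) N (period 2, group 15) vs Pb (period 6, group 14): the stated order agrees with the simple trend.
(B) S (period 3, group 16) vs K (period 4, group 1): the stated order agrees with the simple trend.
(C) Mg (period 3, group 2) vs Al (period 3, group 13): the stated order contradicts the simple trend.
(D) O (period 2, group 16) vs Pb (period 6, group 14): the stated order agrees with the simple trend.
The exception is (C): Al's single 3p electron is easier to remove than one from Mg's filled 3s².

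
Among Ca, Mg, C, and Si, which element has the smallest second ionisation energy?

Ca

IE_2 is the cost of taking one more electron from the +1 cation: Ca⁺ still has 1 valence electron; Mg⁺ still has 1 valence electron; C⁺ still has 3 valence electrons; Si⁺ still has 3 valence electrons.
All are still removing valence electrons, so compare the +1 ions as you would atoms: IE_2 generally rises across a period (higher Z_eff) and falls down a group (larger shell), subject to the usual subshell exceptions.
Valence configurations: Ca⁺ [Ar]4s¹, Mg⁺ [Ne]3s¹, C⁺ [He]2s²2p¹, Si⁺ [Ne]3s²3p¹.
Tabulated IE_2 (kJ/mol): Ca 1145, Mg 1451, C 2353, Si 1577.
Hence IE_2: Ca < Mg < Si < C.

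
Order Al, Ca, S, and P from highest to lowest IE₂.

Consider each +1 ion: Al⁺ still has 2 valence electrons; Ca⁺ still has 1 valence electron; S⁺ still has 5 valence electrons; P⁺ still has 4 valence electrons.
All are still removing valence electrons, so compare the +1 ions as you would atoms: IE_2 generally rises across a period (higher Z_eff) and falls down a group (larger shell), subject to the usual subshell exceptions.
Valence configurations: Al⁺ [Ne]3s², Ca⁺ [Ar]4s¹, S⁺ [Ne]3s²3p³, P⁺ [Ne]3s²3p².
Tabulated IE_2 (kJ/mol): Al 1817, Ca 1145, S 2252, P 1907.
Overall IE_2 order: Ca < Al < P < S.

S > P > Al > Ca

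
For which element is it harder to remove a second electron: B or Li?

After 1 electron has been removed, what remains? B⁺ still has 2 valence electrons; Li⁺ is the bare [He] core.
Core electrons are held far more tightly than valence electrons, so Li tops the IE_2 order.
Approximate IE_2 values (kJ/mol): B 2427, Li 7298.
Hence IE_2: B < Li.

Li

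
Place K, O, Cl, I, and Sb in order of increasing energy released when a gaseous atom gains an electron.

Atoms with high Z_eff and room in the valence shell (especially the halogens) have the most exothermic electron affinities.
These span different periods and groups, so the two trends combine.
Sb > K: the two effects oppose for this pair; the across-period effect wins (103 vs 48 kJ/mol).
O > Sb: relative to Sb, both the across-period and down-group shifts push O's electron affinity up.
I > O: period and group pull opposite ways; the across-period shift dominates (295 vs 141 kJ/mol).
Cl > I: Cl sits above I in group 17, so the down-group effect alone puts Cl higher.
Tabulated electron affinity (kJ/mol): O 141, Cl 349, K 48, Sb 103, I 295.
So from lowest to highest: K < Sb < O < I < Cl.

K < Sb < O < I < Cl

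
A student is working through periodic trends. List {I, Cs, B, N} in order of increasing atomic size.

Atomic radius shrinks across a period as nuclear charge pulls the same shell inward, and grows down a group as new shells are added.
These span different periods and groups, so the two trends combine.
B > N: both are in period 2; the period trend gives B the larger value.
I > B: period and group pull opposite ways; the down-group shift dominates (133 vs 85 pm).
Cs > I: relative to I, both the across-period and down-group shifts push Cs's atomic radius up.
Approximate values (pm): B 85, N 71, I 133, Cs 232.
So from smallest to largest: N < B < I < Cs.

N < B < I < Cs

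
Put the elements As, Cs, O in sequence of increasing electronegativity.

Cs < As < O

O is in period 2, group 16; As is in period 4, group 15; Cs is in period 6, group 1.
EN rises left→right (higher Z_eff, smaller atoms) and falls top→bottom (larger, more shielded atoms).
Here both period and group differ, so the two effects have to be weighed against each other.
As > Cs: relative to Cs, both the across-period and down-group shifts push As's electronegativity up.
O > As: both effects reinforce here, so O is clearly the higher of the two.
For reference (Pauling): O 3.44, As 2.18, Cs 0.79.
So from lowest to highest: Cs < As < O.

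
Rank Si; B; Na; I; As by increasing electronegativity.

B is in period 2, group 13; Na is in period 3, group 1; Si is in period 3, group 14; As is in period 4, group 15; I is in period 5, group 17.
Electronegativity increases across a period and decreases down a group, tracking effective nuclear charge and atomic size.
These span different periods and groups, so the two trends combine.
Si > Na: Si lies to the right of Na in period 3, so the across-period effect alone puts Si higher.
B > Si: the two effects oppose for this pair; the down-group effect wins (2.04 vs 1.90).
As > B: the two effects oppose for this pair; the across-period effect wins (2.18 vs 2.04).
I > As: the two effects oppose for this pair; the across-period effect wins (2.66 vs 2.18).
Tabulated electronegativity (Pauling): B 2.04, Na 0.93, Si 1.90, As 2.18, I 2.66.
So from lowest to highest: Na < Si < B < As < I.

Na, Si, B, As, I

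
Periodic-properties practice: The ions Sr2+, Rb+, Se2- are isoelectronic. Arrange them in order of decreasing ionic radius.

All of these have 36 electrons, so size is governed by nuclear charge alone: the more protons, the stronger the pull on the same electron cloud, and the smaller the ion.
Nuclear charges: Sr2+ (Z=38), Rb+ (Z=37), Se2- (Z=34).
Largest to smallest: Se2- > Rb+ > Sr2+.

Se2-, Rb+, Sr2+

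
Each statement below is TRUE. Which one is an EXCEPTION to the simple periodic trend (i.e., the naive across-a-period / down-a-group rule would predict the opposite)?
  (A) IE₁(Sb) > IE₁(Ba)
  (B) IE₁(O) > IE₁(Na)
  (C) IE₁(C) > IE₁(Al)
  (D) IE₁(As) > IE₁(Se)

(D)

The general trend: IE₁ increases across a period and decreases down a group.
(A) Sb (period 5, group 15) vs Ba (period 6, group 2): the stated order agrees with the simple trend.
(B) O (period 2, group 16) vs Na (period 3, group 1): the stated order agrees with the simple trend.
(C) C (period 2, group 14) vs Al (period 3, group 13): the stated order agrees with the simple trend.
(D) As (period 4, group 15) vs Se (period 4, group 16): the stated order contradicts the simple trend.
The exception is (D): Se (4p⁴) ionizes more easily than half-filled As (4p³).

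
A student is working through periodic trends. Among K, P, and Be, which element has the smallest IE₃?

P

IE_3 is the cost of taking one more electron from the +2 cation: K²⁺ is already 1 electron into the core; P²⁺ still has 3 valence electrons; Be²⁺ is the bare [He] core.
Breaking into a closed-shell core is much more expensive than removing a leftover valence electron — K and Be have the largest IE_3 here.
The numbers (kJ/mol): K 4420, P 2914, Be 14849.
Putting it together, IE_3: P < K < Be.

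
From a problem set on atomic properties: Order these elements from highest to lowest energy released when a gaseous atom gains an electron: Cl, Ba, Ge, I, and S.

Cl, I, S, Ge, Ba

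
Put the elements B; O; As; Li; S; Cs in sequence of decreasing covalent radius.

Atomic radius shrinks across a period as nuclear charge pulls the same shell inward, and grows down a group as new shells are added.
Here both period and group differ, so the two effects have to be weighed against each other.
B > O: B lies to the left of O in period 2, so the across-period effect alone puts B larger.
S > B: period and group pull opposite ways; the down-group shift dominates (103 vs 85 pm).
As > S: relative to S, both the across-period and down-group shifts push As's atomic radius up.
Li > As: period and group pull opposite ways; the across-period shift dominates (133 vs 121 pm).
Cs > Li: they share group 1; the group trend gives Cs the larger value.
Approximate values (pm): Li 133, B 85, O 63, S 103, As 121, Cs 232.
So from largest to smallest: Cs > Li > As > S > B > O.

Cs > Li > As > S > B > O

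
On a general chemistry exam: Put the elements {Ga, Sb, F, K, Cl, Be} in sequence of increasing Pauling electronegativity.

K < Be < Ga < Sb < Cl < F

Be is in period 2, group 2; F is in period 2, group 17; Cl is in period 3, group 17; K is in period 4, group 1; Ga is in period 4, group 13; Sb is in period 5, group 15.
Atoms toward the upper right of the periodic table pull bonding electrons most strongly.
Neither a single period nor a single group — weigh both effects.
Be > K: relative to K, both the across-period and down-group shifts push Be's electronegativity up.
Ga > Be: period and group pull opposite ways; the across-period shift dominates (1.81 vs 1.57).
Sb > Ga: the two effects oppose for this pair; the across-period effect wins (2.05 vs 1.81).
Cl > Sb: both effects reinforce here, so Cl is clearly the higher of the two.
F > Cl: they share group 17; the group trend gives F the larger value.
For reference (Pauling): Be 1.57, F 3.98, Cl 3.16, K 0.82, Ga 1.81, Sb 2.05.
So from lowest to highest: K < Be < Ga < Sb < Cl < F.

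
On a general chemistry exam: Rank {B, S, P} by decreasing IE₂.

After 1 electron has been removed, what remains? B⁺ still has 2 valence electrons; S⁺ still has 5 valence electrons; P⁺ still has 4 valence electrons.
All are still removing valence electrons, so compare the +1 ions as you would atoms: IE_2 generally rises across a period (higher Z_eff) and falls down a group (larger shell), subject to the usual subshell exceptions.
Valence configurations: B⁺ [He]2s², S⁺ [Ne]3s²3p³, P⁺ [Ne]3s²3p².
The numbers (kJ/mol): B 2427, S 2252, P 1907.
Hence IE_2: P < S < B.

B > S > P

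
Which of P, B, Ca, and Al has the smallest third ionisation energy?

Al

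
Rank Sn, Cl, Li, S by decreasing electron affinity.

Li is in period 2, group 1; S is in period 3, group 16; Cl is in period 3, group 17; Sn is in period 5, group 14.
Adding an electron releases more energy for atoms nearer the top right (short of the noble gases).
These span different periods and groups, so the two trends combine.
Sn > Li: period and group pull opposite ways; the across-period shift dominates (107 vs 60 kJ/mol).
S > Sn: relative to Sn, both the across-period and down-group shifts push S's electron affinity up.
Cl > S: both are in period 3; the period trend gives Cl the larger value.
For reference (kJ/mol): Li 60, S 200, Cl 349, Sn 107.
So from highest to lowest: Cl > S > Sn > Li.

Cl > S > Sn > Li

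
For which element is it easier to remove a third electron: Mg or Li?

Mg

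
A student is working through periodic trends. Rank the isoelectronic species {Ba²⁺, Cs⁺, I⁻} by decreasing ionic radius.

All of these have 54 electrons, so size is governed by nuclear charge alone: the more protons, the stronger the pull on the same electron cloud, and the smaller the ion.
Nuclear charges: Ba²⁺ (Z=56), Cs⁺ (Z=55), I⁻ (Z=53).
Largest to smallest: I⁻ > Cs⁺ > Ba²⁺.

I⁻ > Cs⁺ > Ba²⁺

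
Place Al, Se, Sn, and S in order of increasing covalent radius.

Al is in period 3, group 13; S is in period 3, group 16; Se is in period 4, group 16; Sn is in period 5, group 14.
Atomic radius shrinks across a period as nuclear charge pulls the same shell inward, and grows down a group as new shells are added.
Here both period and group differ, so the two effects have to be weighed against each other.
Se > S: they share group 16; the group trend gives Se the larger value.
Al > Se: period and group pull opposite ways; the across-period shift dominates (126 vs 116 pm).
Sn > Al: the two effects oppose for this pair; the down-group effect wins (140 vs 126 pm).
For reference (pm): Al 126, S 103, Se 116, Sn 140.
So from smallest to largest: S < Se < Al < Sn.

S, Se, Al, Sn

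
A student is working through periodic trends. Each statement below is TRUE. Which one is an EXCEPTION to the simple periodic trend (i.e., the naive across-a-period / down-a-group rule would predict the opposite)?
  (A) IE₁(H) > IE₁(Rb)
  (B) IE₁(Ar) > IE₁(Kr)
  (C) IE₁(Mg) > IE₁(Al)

The general trend: first ionization energy increases across a period and decreases down a group.
(A) H (period 1, group 1) vs Rb (period 5, group 1): the stated order agrees with the simple trend.
(B) Ar (period 3, group 18) vs Kr (period 4, group 18): the stated order agrees with the simple trend.
(C) Mg (period 3, group 2) vs Al (period 3, group 13): the stated order contradicts the simple trend.
The exception is (C): Al's single 3p electron is easier to remove than one from Mg's filled 3s².

(C)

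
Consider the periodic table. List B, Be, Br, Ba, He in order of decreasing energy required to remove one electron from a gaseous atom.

He is in period 1, group 18; Be is in period 2, group 2; B is in period 2, group 13; Br is in period 4, group 17; Ba is in period 6, group 2.
Across a period the outer electron is held more tightly (higher IE₁); down a group it sits in a higher shell, more shielded, and comes off more easily.
Neither a single period nor a single group — weigh both effects.
B > Ba: both effects reinforce here, so B is clearly the higher of the two.
Be > B: this pair runs against the simple trend — see the exception note.
Br > Be: period and group pull opposite ways; the across-period shift dominates (1140 vs 900 kJ/mol).
He > Br: both effects reinforce here, so He is clearly the higher of the two.
Note the exception: Be has a higher first ionization energy than B, contrary to the simple trend — removing B's lone 2p electron is easier than breaking Be's filled 2s².
For reference (kJ/mol): He 2372, Be 900, B 801, Br 1140, Ba 503.
So from highest to lowest: He > Br > Be > B > Ba.

He > Br > Be > B > Ba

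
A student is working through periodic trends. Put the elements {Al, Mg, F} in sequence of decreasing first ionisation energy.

F is in period 2, group 17; Mg is in period 3, group 2; Al is in period 3, group 13.
IE₁ increases left→right with effective nuclear charge and decreases top→bottom as the valence shell moves farther out.
Neither a single period nor a single group — weigh both effects.
Mg > Al: this pair runs against the simple trend — see the exception note.
F > Mg: both effects reinforce here, so F is clearly the higher of the two.
Note the exception: Mg has a higher first ionization energy than Al, contrary to the simple trend — Al's single 3p electron is easier to remove than one from Mg's filled 3s².
For reference (kJ/mol): F 1681, Mg 738, Al 578.
So from highest to lowest: F > Mg > Al.

F > Mg > Al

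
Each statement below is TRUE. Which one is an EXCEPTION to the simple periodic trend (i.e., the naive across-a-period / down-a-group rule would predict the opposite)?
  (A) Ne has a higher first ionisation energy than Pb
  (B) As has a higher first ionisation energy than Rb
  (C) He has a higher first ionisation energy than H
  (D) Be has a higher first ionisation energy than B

(D)

The general trend: first ionisation energy increases across a period and decreases down a group.
(A) Ne (period 2, group 18) vs Pb (period 6, group 14): the stated order agrees with the simple trend.
(B) As (period 4, group 15) vs Rb (period 5, group 1): the stated order agrees with the simple trend.
(C) He (period 1, group 18) vs H (period 1, group 1): the stated order agrees with the simple trend.
(D) Be (period 2, group 2) vs B (period 2, group 13): the stated order contradicts the simple trend.
The exception is (D): removing B's lone 2p electron is easier than breaking Be's filled 2s².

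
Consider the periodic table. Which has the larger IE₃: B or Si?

B

IE_3 is the cost of taking one more electron from the +2 cation: B²⁺ still has 1 valence electron; Si²⁺ still has 2 valence electrons.
All are still removing valence electrons, so compare the +2 ions as you would atoms: IE_3 generally rises across a period (higher Z_eff) and falls down a group (larger shell), subject to the usual subshell exceptions.
Valence configurations: B²⁺ [He]2s¹, Si²⁺ [Ne]3s².
Tabulated IE_3 (kJ/mol): B 3660, Si 3232.
So the third ionization energies run Si < B.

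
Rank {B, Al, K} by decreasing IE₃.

Consider each +2 ion: B²⁺ still has 1 valence electron; Al²⁺ still has 1 valence electron; K²⁺ is already 1 electron into the core.
Breaking into a closed-shell core is much more expensive than removing a leftover valence electron — K has the largest IE_3 here.
Valence configurations: B²⁺ [He]2s¹, Al²⁺ [Ne]3s¹.
The numbers (kJ/mol): B 3660, Al 2745, K 4420.
Overall IE_3 order: Al < B < K.

K, B, Al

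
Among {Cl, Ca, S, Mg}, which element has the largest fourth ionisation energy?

Mg

IE_4 is the cost of taking one more electron from the +3 cation: Cl³⁺ still has 4 valence electrons; Ca³⁺ is already 1 electron into the core; S³⁺ still has 3 valence electrons; Mg³⁺ is already 1 electron into the core.
Pulling an electron out of a noble-gas core costs far more than removing a remaining valence electron, so Ca and Mg sit at the high end of IE_4.
Valence configurations: Cl³⁺ [Ne]3s²3p², S³⁺ [Ne]3s²3p¹.
Approximate IE_4 values (kJ/mol): Cl 5159, Ca 6491, S 4556, Mg 10543.
Overall IE_4 order: S < Cl < Ca < Mg.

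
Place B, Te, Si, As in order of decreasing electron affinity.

B is in period 2, group 13; Si is in period 3, group 14; As is in period 4, group 15; Te is in period 5, group 16.
Atoms with high Z_eff and room in the valence shell (especially the halogens) have the most exothermic electron affinities.
These sit on a diagonal, where the across-period and down-group effects partly cancel.
As > B: the two effects oppose for this pair; the across-period effect wins (78 vs 27 kJ/mol).
Si > As: period and group pull opposite ways; the down-group shift dominates (134 vs 78 kJ/mol).
Te > Si: the two effects oppose for this pair; the across-period effect wins (190 vs 134 kJ/mol).
Tabulated electron affinity (kJ/mol): B 27, Si 134, As 78, Te 190.
So from highest to lowest: Te > Si > As > B.

Te, Si, As, B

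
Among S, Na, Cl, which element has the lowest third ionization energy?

Consider each +2 ion: S²⁺ still has 4 valence electrons; Na²⁺ is already 1 electron into the core; Cl²⁺ still has 5 valence electrons.
Pulling an electron out of a noble-gas core costs far more than removing a remaining valence electron, so Na sits at the high end of IE_3.
Valence configurations: S²⁺ [Ne]3s²3p², Cl²⁺ [Ne]3s²3p³.
Tabulated IE_3 (kJ/mol): S 3357, Na 6910, Cl 3822.
Overall IE_3 order: S < Cl < Na.

S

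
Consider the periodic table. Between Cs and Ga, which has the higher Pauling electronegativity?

Ga

Ga is in period 4, group 13; Cs is in period 6, group 1.
Atoms toward the upper right of the periodic table pull bonding electrons most strongly.
These span different periods and groups, so the two trends combine.
Ga > Cs: relative to Cs, both the across-period and down-group shifts push Ga's electronegativity up.
Tabulated electronegativity (Pauling): Ga 1.81, Cs 0.79.
So Ga has the higher Pauling electronegativity (Ga > Cs).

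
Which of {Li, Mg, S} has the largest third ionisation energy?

Consider each +2 ion: Li²⁺ is already 1 electron into the core; Mg²⁺ is the bare [Ne] core; S²⁺ still has 4 valence electrons.
Core electrons are held far more tightly than valence electrons, so Mg and Li top the IE_3 order.
Tabulated IE_3 (kJ/mol): Li 11815, Mg 7733, S 3357.
Hence IE_3: S < Mg < Li.

Li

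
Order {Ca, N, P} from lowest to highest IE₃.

P < N < Ca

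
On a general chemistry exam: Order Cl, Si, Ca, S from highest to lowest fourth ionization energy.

Ca > Cl > S > Si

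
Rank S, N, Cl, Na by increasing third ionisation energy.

After 2 electrons have been removed, what remains? S²⁺ still has 4 valence electrons; N²⁺ still has 3 valence electrons; Cl²⁺ still has 5 valence electrons; Na²⁺ is already 1 electron into the core.
Breaking into a closed-shell core is much more expensive than removing a leftover valence electron — Na has the largest IE_3 here.
Valence configurations: S²⁺ [Ne]3s²3p², N²⁺ [He]2s²2p¹, Cl²⁺ [Ne]3s²3p³.
Approximate IE_3 values (kJ/mol): S 3357, N 4578, Cl 3822, Na 6910.
So the third ionization energies run S < Cl < N < Na.

S, Cl, N, Na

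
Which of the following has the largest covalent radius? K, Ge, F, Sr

K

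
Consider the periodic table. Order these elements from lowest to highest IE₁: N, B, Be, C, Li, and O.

Li < B < Be < C < O < N

Li is in period 2, group 1; Be is in period 2, group 2; B is in period 2, group 13; C is in period 2, group 14; N is in period 2, group 15; O is in period 2, group 16.
IE₁ increases left→right with effective nuclear charge and decreases top→bottom as the valence shell moves farther out.
All lie in period 2; the across-period trend (first ionization energy increases left to right) applies, with the exception below.
Note the exception: Be has a higher first ionization energy than B, contrary to the simple trend — removing B's lone 2p electron is easier than breaking Be's filled 2s².
Note the exception: N has a higher first ionization energy than O, contrary to the simple trend — pairing an electron in O's 2p⁴ costs repulsion energy, so O ionizes more easily than half-filled N (2p³).
Tabulated first ionization energy (kJ/mol): Li 520, Be 900, B 801, C 1086, N 1402, O 1314.
So from lowest to highest: Li < B < Be < C < O < N.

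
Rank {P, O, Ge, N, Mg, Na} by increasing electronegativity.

Na < Mg < Ge < P < N < O

N is in period 2, group 15; O is in period 2, group 16; Na is in period 3, group 1; Mg is in period 3, group 2; P is in period 3, group 15; Ge is in period 4, group 14.
EN rises left→right (higher Z_eff, smaller atoms) and falls top→bottom (larger, more shielded atoms).
Here both period and group differ, so the two effects have to be weighed against each other.
Mg > Na: both are in period 3; the period trend gives Mg the larger value.
Ge > Mg: the two effects oppose for this pair; the across-period effect wins (2.01 vs 1.31).
P > Ge: both effects reinforce here, so P is clearly the higher of the two.
N > P: N sits above P in group 15, so the down-group effect alone puts N higher.
O > N: O lies to the right of N in period 2, so the across-period effect alone puts O higher.
For reference (Pauling): N 3.04, O 3.44, Na 0.93, Mg 1.31, P 2.19, Ge 2.01.
So from lowest to highest: Na < Mg < Ge < P < N < O.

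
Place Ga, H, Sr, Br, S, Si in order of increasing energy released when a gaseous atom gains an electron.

Sr < Ga < H < Si < S < Br

Electron affinity generally becomes more exothermic across a period toward the halogens and less exothermic down a group.
These span different periods and groups, so the two trends combine.
Ga > Sr: relative to Sr, both the across-period and down-group shifts push Ga's electron affinity up.
H > Ga: the two effects oppose for this pair; the down-group effect wins (73 vs 29 kJ/mol).
Si > H: the two effects oppose for this pair; the across-period effect wins (134 vs 73 kJ/mol).
S > Si: both are in period 3; the period trend gives S the larger value.
Br > S: the two effects oppose for this pair; the across-period effect wins (325 vs 200 kJ/mol).
For reference (kJ/mol): H 73, Si 134, S 200, Ga 29, Br 325, Sr 5.
So from lowest to highest: Sr < Ga < H < Si < S < Br.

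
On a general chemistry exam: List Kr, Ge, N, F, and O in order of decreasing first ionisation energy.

F, N, Kr, O, Ge

N is in period 2, group 15; O is in period 2, group 16; F is in period 2, group 17; Ge is in period 4, group 14; Kr is in period 4, group 18.
Across a period the outer electron is held more tightly (higher IE₁); down a group it sits in a higher shell, more shielded, and comes off more easily.
Here both period and group differ, so the two effects have to be weighed against each other.
O > Ge: relative to Ge, both the across-period and down-group shifts push O's first ionization energy up.
Kr > O: period and group pull opposite ways; the across-period shift dominates (1351 vs 1314 kJ/mol).
N > Kr: period and group pull opposite ways; the down-group shift dominates (1402 vs 1351 kJ/mol).
F > N: both are in period 2; the period trend gives F the larger value.
Note the exception: N has a higher first ionization energy than O, contrary to the simple trend — pairing an electron in O's 2p⁴ costs repulsion energy, so O ionizes more easily than half-filled N (2p³).
For reference (kJ/mol): N 1402, O 1314, F 1681, Ge 762, Kr 1351.
So from highest to lowest: F > N > Kr > O > Ge.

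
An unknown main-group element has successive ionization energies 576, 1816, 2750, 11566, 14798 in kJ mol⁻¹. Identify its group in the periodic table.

Look for the largest jump between consecutive ionization energies: IE4/IE3 ≈ 4.2, far larger than any earlier ratio.
That jump marks the point where a core electron is being removed. So the atom has 3 valence electrons.
A main-group element with 3 valence electrons is in group 13.

Group 13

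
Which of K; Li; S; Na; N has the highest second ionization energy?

Li

The second ionization energy removes an electron from the +1 ion. For each element: K⁺ is the bare [Ar] core; Li⁺ is the bare [He] core; S⁺ still has 5 valence electrons; Na⁺ is the bare [Ne] core; N⁺ still has 4 valence electrons.
Core electrons are held far more tightly than valence electrons, so K, Na and Li top the IE_2 order.
Valence configurations: S⁺ [Ne]3s²3p³, N⁺ [He]2s²2p².
Tabulated IE_2 (kJ/mol): K 3052, Li 7298, S 2252, Na 4562, N 2856.
So the second ionization energies run S < N < K < Na < Li.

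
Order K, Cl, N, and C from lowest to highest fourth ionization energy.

After 3 electrons have been removed, what remains? K³⁺ is already 2 electrons into the core; Cl³⁺ still has 4 valence electrons; N³⁺ still has 2 valence electrons; C³⁺ still has 1 valence electron.
Usually core removal costs more than valence removal, but here the competition is close: a tightly held n=2 valence electron can cost more to remove than an n=3 core electron, so the actual values have to decide it.
Valence configurations: Cl³⁺ [Ne]3s²3p², N³⁺ [He]2s², C³⁺ [He]2s¹.
The numbers (kJ/mol): K 5877, Cl 5159, N 7475, C 6223.
So the fourth ionization energies run Cl < K < C < N.

Cl < K < C < N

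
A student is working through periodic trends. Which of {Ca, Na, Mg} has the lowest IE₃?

The third ionization energy removes an electron from the +2 ion. For each element: Ca²⁺ is the bare [Ar] core; Na²⁺ is already 1 electron into the core; Mg²⁺ is the bare [Ne] core.
All of these are removing an electron from a noble-gas core or deeper; the smaller core (lower principal quantum number) is held far more tightly, and within a period the higher nuclear charge binds the same core more tightly.
The numbers (kJ/mol): Ca 4912, Na 6910, Mg 7733.
Overall IE_3 order: Ca < Na < Mg.

Ca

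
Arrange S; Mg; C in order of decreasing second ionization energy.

C, S, Mg

The second ionization energy removes an electron from the +1 ion. For each element: S⁺ still has 5 valence electrons; Mg⁺ still has 1 valence electron; C⁺ still has 3 valence electrons.
All are still removing valence electrons, so compare the +1 ions as you would atoms: IE_2 generally rises across a period (higher Z_eff) and falls down a group (larger shell), subject to the usual subshell exceptions.
Valence configurations: S⁺ [Ne]3s²3p³, Mg⁺ [Ne]3s¹, C⁺ [He]2s²2p¹.
The numbers (kJ/mol): S 2252, Mg 1451, C 2353.
Hence IE_2: Mg < S < C.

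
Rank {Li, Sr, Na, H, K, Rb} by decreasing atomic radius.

Rb > K > Sr > Na > Li > H

Radius decreases left→right (rising Z_eff, same n) and increases top→bottom (higher n).
Here both period and group differ, so the two effects have to be weighed against each other.
Li > H: Li sits below H in group 1, so the down-group effect alone puts Li larger.
Na > Li: they share group 1; the group trend gives Na the larger value.
Sr > Na: the two effects oppose for this pair; the down-group effect wins (185 vs 155 pm).
K > Sr: period and group pull opposite ways; the across-period shift dominates (196 vs 185 pm).
Rb > K: they share group 1; the group trend gives Rb the larger value.
Tabulated atomic radius (pm): H 32, Li 133, Na 155, K 196, Rb 210, Sr 185.
So from largest to smallest: Rb > K > Sr > Na > Li > H.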